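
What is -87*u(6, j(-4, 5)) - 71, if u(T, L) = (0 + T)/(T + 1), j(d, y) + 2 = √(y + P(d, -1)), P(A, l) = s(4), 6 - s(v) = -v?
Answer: -1019/7 ≈ -145.57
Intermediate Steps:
s(v) = 6 + v (s(v) = 6 - (-1)*v = 6 + v)
P(A, l) = 10 (P(A, l) = 6 + 4 = 10)
j(d, y) = -2 + √(10 + y) (j(d, y) = -2 + √(y + 10) = -2 + √(10 + y))
u(T, L) = T/(1 + T)
-87*u(6, j(-4, 5)) - 71 = -522/(1 + 6) - 71 = -522/7 - 71 = -1019/7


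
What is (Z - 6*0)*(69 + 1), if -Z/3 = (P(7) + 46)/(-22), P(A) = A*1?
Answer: 5565/11 ≈ 505.91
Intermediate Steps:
P(A) = A
Z = 159/22 (Z = -3*(7 + 46)/(-22) = -159*(-1)/22 = -3*(-53/22) = 159/22 ≈ 7.2273)
(Z - 6*0)*(69 + 1) = (159/22 - 6*0)*(69 + 1) = (159/22 + 0)*70 = (159/22)*70 = 5565/11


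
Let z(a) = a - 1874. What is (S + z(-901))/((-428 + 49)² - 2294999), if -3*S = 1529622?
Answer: 512649/2151358 ≈ 0.23829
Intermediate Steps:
S = -509874 (S = -⅓*1529622 = -509874)
z(a) = -1874 + a
(S + z(-901))/((-428 + 49)² - 2294999) = (-509874 + (-1874 - 901))/((-428 + 49)² - 2294999) = (-509874 - 2775)/((-379)² - 2294999) = -512649/(143641 - 2294999) = -512649/(-2151358) = -512649*(-1/2151358) = 512649/2151358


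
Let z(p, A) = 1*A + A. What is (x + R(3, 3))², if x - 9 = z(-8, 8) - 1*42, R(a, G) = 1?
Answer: 256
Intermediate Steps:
z(p, A) = 2*A (z(p, A) = A + A = 2*A)
x = -17 (x = 9 + (2*8 - 1*42) = 9 + (16 - 42) = 9 - 26 = -17)
(x + R(3, 3))² = (-17 + 1)² = (-16)² = 256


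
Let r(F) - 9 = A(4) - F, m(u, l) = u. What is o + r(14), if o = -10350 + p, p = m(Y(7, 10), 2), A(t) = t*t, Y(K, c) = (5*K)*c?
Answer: -9989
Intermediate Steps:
Y(K, c) = 5*K*c
A(t) = t²
r(F) = 25 - F (r(F) = 9 + (4² - F) = 9 + (16 - F) = 25 - F)
p = 350 (p = 5*7*10 = 350)
o = -10000 (o = -10350 + 350 = -10000)
o + r(14) = -10000 + (25 - 1*14) = -10000 + (25 - 14) = -10000 + 11 = -9989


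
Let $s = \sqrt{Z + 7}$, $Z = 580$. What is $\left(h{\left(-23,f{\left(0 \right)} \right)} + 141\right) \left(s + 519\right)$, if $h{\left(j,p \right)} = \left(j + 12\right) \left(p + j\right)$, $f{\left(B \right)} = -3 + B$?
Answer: $221613 + 427 \sqrt{587} \approx 2.3196 \cdot 10^{5}$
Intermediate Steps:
$s = \sqrt{587}$ ($s = \sqrt{580 + 7} = \sqrt{587} \approx 24.228$)
$h{\left(j,p \right)} = \left(12 + j\right) \left(j + p\right)$
$\left(h{\left(-23,f{\left(0 \right)} \right)} + 141\right) \left(s + 519\right) = \left(\left(\left(-23\right)^{2} + 12 \left(-23\right) + 12 \left(-3 + 0\right) - 23 \left(-3 + 0\right)\right) + 141\right) \left(\sqrt{587} + 519\right) = \left(\left(529 - 276 + 12 \left(-3\right) - -69\right) + 141\right) \left(519 + \sqrt{587}\right) = \left(\left(529 - 276 - 36 + 69\right) + 141\right) \left(519 + \sqrt{587}\right) = \left(286 + 141\right) \left(519 + \sqrt{587}\right) = 427 \left(519 + \sqrt{587}\right) = 221613 + 427 \sqrt{587}$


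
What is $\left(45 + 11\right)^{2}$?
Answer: $3136$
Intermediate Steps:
$\left(45 + 11\right)^{2} = 56^{2} = 3136$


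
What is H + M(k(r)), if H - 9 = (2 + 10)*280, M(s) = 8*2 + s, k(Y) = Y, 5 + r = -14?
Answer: 3366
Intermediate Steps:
r = -19 (r = -5 - 14 = -19)
M(s) = 16 + s
H = 3369 (H = 9 + (2 + 10)*280 = 9 + 12*280 = 9 + 3360 = 3369)
H + M(k(r)) = 3369 + (16 - 19) = 3369 - 3 = 3366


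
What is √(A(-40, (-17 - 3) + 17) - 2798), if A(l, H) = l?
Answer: I*√2838 ≈ 53.273*I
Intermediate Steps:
√(A(-40, (-17 - 3) + 17) - 2798) = √(-40 - 2798) = √(-2838) = I*√2838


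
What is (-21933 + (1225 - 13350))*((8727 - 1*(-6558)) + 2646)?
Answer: -610693998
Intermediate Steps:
(-21933 + (1225 - 13350))*((8727 - 1*(-6558)) + 2646) = (-21933 - 12125)*((8727 + 6558) + 2646) = -34058*(15285 + 2646) = -34058*17931 = -610693998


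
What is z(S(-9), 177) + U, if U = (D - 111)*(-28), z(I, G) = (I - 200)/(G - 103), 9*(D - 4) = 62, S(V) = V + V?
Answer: 932455/333 ≈ 2800.2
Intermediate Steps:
S(V) = 2*V
D = 98/9 (D = 4 + (⅑)*62 = 4 + 62/9 = 98/9 ≈ 10.889)
z(I, G) = (-200 + I)/(-103 + G)
U = 25228/9 (U = (98/9 - 111)*(-28) = -901/9*(-28) = 25228/9 ≈ 2803.1)
z(S(-9), 177) + U = (-200 + 2*(-9))/(-103 + 177) + 25228/9 = (-200 - 18)/74 + 25228/9 = (1/74)*(-218) + 25228/9 = -109/37 + 25228/9 = 932455/333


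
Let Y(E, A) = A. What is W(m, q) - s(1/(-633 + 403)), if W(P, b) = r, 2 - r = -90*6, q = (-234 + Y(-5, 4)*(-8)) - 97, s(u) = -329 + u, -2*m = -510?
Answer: 200331/230 ≈ 871.00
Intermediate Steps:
m = 255 (m = -1/2*(-510) = 255)
q = -363 (q = (-234 + 4*(-8)) - 97 = (-234 - 32) - 97 = -266 - 97 = -363)
r = 542 (r = 2 - (-90)*6 = 2 - 1*(-540) = 2 + 540 = 542)
W(P, b) = 542
W(m, q) - s(1/(-633 + 403)) = 542 - (-329 + 1/(-633 + 403)) = 542 - (-329 + 1/(-230)) = 542 - (-329 - 1/230) = 542 - 1*(-75671/230) = 542 + 75671/230 = 200331/230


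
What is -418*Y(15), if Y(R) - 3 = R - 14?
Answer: -1672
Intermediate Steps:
Y(R) = -11 + R (Y(R) = 3 + (R - 14) = 3 + (-14 + R) = -11 + R)
-418*Y(15) = -418*(-11 + 15) = -418*4 = -1672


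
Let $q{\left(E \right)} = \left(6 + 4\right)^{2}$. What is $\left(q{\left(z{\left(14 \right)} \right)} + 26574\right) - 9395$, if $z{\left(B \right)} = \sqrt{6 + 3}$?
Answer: $17279$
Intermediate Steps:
$z{\left(B \right)} = 3$ ($z{\left(B \right)} = \sqrt{9} = 3$)
$q{\left(E \right)} = 100$ ($q{\left(E \right)} = 10^{2} = 100$)
$\left(q{\left(z{\left(14 \right)} \right)} + 26574\right) - 9395 = \left(100 + 26574\right) - 9395 = 26674 - 9395 = 17279$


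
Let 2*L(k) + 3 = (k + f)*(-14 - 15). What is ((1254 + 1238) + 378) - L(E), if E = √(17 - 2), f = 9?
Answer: 3002 + 29*√15/2 ≈ 3058.2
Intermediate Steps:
E = √15 ≈ 3.8730
L(k) = -132 - 29*k/2 (L(k) = -3/2 + ((k + 9)*(-14 - 15))/2 = -3/2 + ((9 + k)*(-29))/2 = -3/2 + (-261 - 29*k)/2 = -3/2 + (-261/2 - 29*k/2) = -132 - 29*k/2)
((1254 + 1238) + 378) - L(E) = ((1254 + 1238) + 378) - (-132 - 29*√15/2) = (2492 + 378) + (132 + 29*√15/2) = 2870 + (132 + 29*√15/2) = 3002 + 29*√15/2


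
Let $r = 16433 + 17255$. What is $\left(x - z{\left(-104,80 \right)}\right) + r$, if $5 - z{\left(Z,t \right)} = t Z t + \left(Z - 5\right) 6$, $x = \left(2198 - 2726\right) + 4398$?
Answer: $-628701$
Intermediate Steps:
$x = 3870$ ($x = -528 + 4398 = 3870$)
$r = 33688$
$z{\left(Z,t \right)} = 35 - 6 Z - Z t^{2}$ ($z{\left(Z,t \right)} = 5 - \left(t Z t + \left(Z - 5\right) 6\right) = 5 - \left(Z t t + \left(-5 + Z\right) 6\right) = 5 - \left(Z t^{2} + \left(-30 + 6 Z\right)\right) = 5 - \left(-30 + 6 Z + Z t^{2}\right) = 35 - 6 Z - Z t^{2}$)
$\left(x - z{\left(-104,80 \right)}\right) + r = \left(3870 - \left(35 - -624 - - 104 \cdot 80^{2}\right)\right) + 33688 = \left(3870 - \left(35 + 624 - \left(-104\right) 6400\right)\right) + 33688 = \left(3870 - \left(35 + 624 + 665600\right)\right) + 33688 = \left(3870 - 666259\right) + 33688 = -662389 + 33688 = -628701$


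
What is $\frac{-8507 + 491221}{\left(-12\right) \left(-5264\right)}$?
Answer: $\frac{241357}{31584} \approx 7.6417$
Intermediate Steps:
$\frac{-8507 + 491221}{\left(-12\right) \left(-5264\right)} = \frac{482714}{63168} = 482714 \cdot \frac{1}{63168} = \frac{241357}{31584}$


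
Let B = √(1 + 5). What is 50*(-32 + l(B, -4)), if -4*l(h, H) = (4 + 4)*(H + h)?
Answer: -1200 - 100*√6 ≈ -1444.9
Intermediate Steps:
B = √6 ≈ 2.4495
l(h, H) = -2*H - 2*h (l(h, H) = -(4 + 4)*(H + h)/4 = -2*(H + h) = -(8*H + 8*h)/4 = -2*H - 2*h)
50*(-32 + l(B, -4)) = 50*(-32 + (-2*(-4) - 2*√6)) = 50*(-32 + (8 - 2*√6)) = 50*(-24 - 2*√6) = -1200 - 100*√6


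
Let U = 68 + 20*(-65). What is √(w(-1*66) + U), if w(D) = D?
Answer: I*√1298 ≈ 36.028*I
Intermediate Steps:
U = -1232 (U = 68 - 1300 = -1232)
√(w(-1*66) + U) = √(-1*66 - 1232) = √(-66 - 1232) = √(-1298) = I*√1298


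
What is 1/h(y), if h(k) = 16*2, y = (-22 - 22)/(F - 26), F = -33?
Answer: 1/32 ≈ 0.031250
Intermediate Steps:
y = 44/59 (y = (-22 - 22)/(-33 - 26) = -44/(-59) = -44*(-1/59) = 44/59 ≈ 0.74576)
h(k) = 32
1/h(y) = 1/32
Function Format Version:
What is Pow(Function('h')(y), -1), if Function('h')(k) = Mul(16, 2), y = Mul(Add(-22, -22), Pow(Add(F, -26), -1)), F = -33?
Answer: Rational(1, 32) ≈ 0.031250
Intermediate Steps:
y = Rational(44, 59) (y = Mul(Add(-22, -22), Pow(Add(-33, -26), -1)) = Mul(-44, Pow(-59, -1)) = Mul(-44, Rational(-1, 59)) = Rational(44, 59) ≈ 0.74576)
Function('h')(k) = 32
Pow(Function('h')(y), -1) = Pow(32, -1) = Rational(1, 32)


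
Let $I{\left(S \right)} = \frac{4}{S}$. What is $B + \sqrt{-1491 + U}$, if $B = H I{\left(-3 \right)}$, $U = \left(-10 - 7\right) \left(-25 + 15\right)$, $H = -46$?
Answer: $\frac{184}{3} + i \sqrt{1321} \approx 61.333 + 36.346 i$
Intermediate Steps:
$U = 170$ ($U = \left(-17\right) \left(-10\right) = 170$)
$B = \frac{184}{3}$ ($B = - 46 \frac{4}{-3} = - 46 \cdot 4 \left(- \frac{1}{3}\right) = \left(-46\right) \left(- \frac{4}{3}\right) = \frac{184}{3} \approx 61.333$)
$B + \sqrt{-1491 + U} = \frac{184}{3} + \sqrt{-1491 + 170} = \frac{184}{3} + \sqrt{-1321} = \frac{184}{3} + i \sqrt{1321}$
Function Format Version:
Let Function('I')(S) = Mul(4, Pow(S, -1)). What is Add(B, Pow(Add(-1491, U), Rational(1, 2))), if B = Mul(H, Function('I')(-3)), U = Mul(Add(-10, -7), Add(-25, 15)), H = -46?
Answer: Add(Rational(184, 3), Mul(I, Pow(1321, Rational(1, 2)))) ≈ Add(61.333, Mul(36.346, I))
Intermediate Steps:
U = 170 (U = Mul(-17, -10) = 170)
B = Rational(184, 3) (B = Mul(-46, Mul(4, Pow(-3, -1))) = Mul(-46, Mul(4, Rational(-1, 3))) = Mul(-46, Rational(-4, 3)) = Rational(184, 3) ≈ 61.333)
Add(B, Pow(Add(-1491, U), Rational(1, 2))) = Add(Rational(184, 3), Pow(Add(-1491, 170), Rational(1, 2))) = Add(Rational(184, 3), Pow(-1321, Rational(1, 2))) = Add(Rational(184, 3), Mul(I, Pow(1321, Rational(1, 2))))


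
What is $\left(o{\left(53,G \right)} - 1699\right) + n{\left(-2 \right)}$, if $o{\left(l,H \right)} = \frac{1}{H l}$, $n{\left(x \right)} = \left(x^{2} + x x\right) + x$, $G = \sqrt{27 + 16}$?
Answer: $-1693 + \frac{\sqrt{43}}{2279} \approx -1693.0$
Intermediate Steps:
$G = \sqrt{43} \approx 6.5574$
$n{\left(x \right)} = x + 2 x^{2}$ ($n{\left(x \right)} = \left(x^{2} + x^{2}\right) + x = 2 x^{2} + x = x + 2 x^{2}$)
$o{\left(l,H \right)} = \frac{1}{H l}$
$\left(o{\left(53,G \right)} - 1699\right) + n{\left(-2 \right)} = \left(\frac{1}{\sqrt{43} \cdot 53} - 1699\right) - 2 \left(1 + 2 \left(-2\right)\right) = \left(\frac{\sqrt{43}}{43} \cdot \frac{1}{53} - 1699\right) - 2 \left(1 - 4\right) = \left(\frac{\sqrt{43}}{2279} - 1699\right) - -6 = \left(-1699 + \frac{\sqrt{43}}{2279}\right) + 6 = -1693 + \frac{\sqrt{43}}{2279}$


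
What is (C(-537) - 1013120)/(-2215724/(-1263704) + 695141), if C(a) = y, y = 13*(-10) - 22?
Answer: -320118969872/219613669497 ≈ -1.4576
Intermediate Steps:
y = -152 (y = -130 - 22 = -152)
C(a) = -152
(C(-537) - 1013120)/(-2215724/(-1263704) + 695141) = (-152 - 1013120)/(-2215724/(-1263704) + 695141) = -1013272/(-2215724*(-1/1263704) + 695141) = -1013272/(553931/315926 + 695141) = -1013272/219613669497/315926 = -1013272*315926/219613669497 = -320118969872/219613669497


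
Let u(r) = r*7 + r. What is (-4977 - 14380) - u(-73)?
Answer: -18773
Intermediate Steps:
u(r) = 8*r (u(r) = 7*r + r = 8*r)
(-4977 - 14380) - u(-73) = (-4977 - 14380) - 8*(-73) = -19357 - 1*(-584) = -19357 + 584 = -18773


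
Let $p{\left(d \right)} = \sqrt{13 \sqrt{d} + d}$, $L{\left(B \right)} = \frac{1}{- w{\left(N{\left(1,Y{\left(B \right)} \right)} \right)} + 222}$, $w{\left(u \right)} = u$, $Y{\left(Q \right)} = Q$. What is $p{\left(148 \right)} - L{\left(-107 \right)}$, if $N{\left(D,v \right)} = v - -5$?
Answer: $- \frac{1}{324} + \sqrt{148 + 26 \sqrt{37}} \approx 17.494$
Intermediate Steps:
$N{\left(D,v \right)} = 5 + v$ ($N{\left(D,v \right)} = v + 5 = 5 + v$)
$L{\left(B \right)} = \frac{1}{217 - B}$ ($L{\left(B \right)} = \frac{1}{- (5 + B) + 222} = \frac{1}{\left(-5 - B\right) + 222} = \frac{1}{217 - B}$)
$p{\left(d \right)} = \sqrt{d + 13 \sqrt{d}}$
$p{\left(148 \right)} - L{\left(-107 \right)} = \sqrt{148 + 13 \sqrt{148}} - - \frac{1}{-217 - 107} = \sqrt{148 + 13 \cdot 2 \sqrt{37}} - - \frac{1}{-324} = \sqrt{148 + 26 \sqrt{37}} - \left(-1\right) \left(- \frac{1}{324}\right) = \sqrt{148 + 26 \sqrt{37}} - \frac{1}{324} = - \frac{1}{324} + \sqrt{148 + 26 \sqrt{37}}$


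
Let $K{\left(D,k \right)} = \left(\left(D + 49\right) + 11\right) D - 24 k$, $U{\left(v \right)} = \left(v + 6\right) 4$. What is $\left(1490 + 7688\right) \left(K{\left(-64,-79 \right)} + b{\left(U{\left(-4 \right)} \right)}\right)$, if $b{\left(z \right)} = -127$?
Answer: $18585450$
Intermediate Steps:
$U{\left(v \right)} = 24 + 4 v$ ($U{\left(v \right)} = \left(6 + v\right) 4 = 24 + 4 v$)
$K{\left(D,k \right)} = - 24 k + D \left(60 + D\right)$ ($K{\left(D,k \right)} = \left(\left(49 + D\right) + 11\right) D - 24 k = \left(60 + D\right) D - 24 k = D \left(60 + D\right) - 24 k = - 24 k + D \left(60 + D\right)$)
$\left(1490 + 7688\right) \left(K{\left(-64,-79 \right)} + b{\left(U{\left(-4 \right)} \right)}\right) = \left(1490 + 7688\right) \left(\left(\left(-64\right)^{2} - -1896 + 60 \left(-64\right)\right) - 127\right) = 9178 \left(\left(4096 + 1896 - 3840\right) - 127\right) = 9178 \left(2152 - 127\right) = 9178 \cdot 2025 = 18585450$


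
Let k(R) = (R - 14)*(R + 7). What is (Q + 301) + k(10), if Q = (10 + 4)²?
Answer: 429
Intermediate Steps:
k(R) = (-14 + R)*(7 + R)
Q = 196 (Q = 14² = 196)
(Q + 301) + k(10) = (196 + 301) + (-98 + 10² - 7*10) = 497 + (-98 + 100 - 70) = 497 - 68 = 429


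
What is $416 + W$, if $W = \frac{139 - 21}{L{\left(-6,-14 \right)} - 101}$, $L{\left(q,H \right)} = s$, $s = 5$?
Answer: $\frac{19909}{48} \approx 414.77$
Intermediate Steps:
$L{\left(q,H \right)} = 5$
$W = - \frac{59}{48}$ ($W = \frac{139 - 21}{5 - 101} = \frac{118}{-96} = 118 \left(- \frac{1}{96}\right) = - \frac{59}{48} \approx -1.2292$)
$416 + W = 416 - \frac{59}{48} = \frac{19909}{48}$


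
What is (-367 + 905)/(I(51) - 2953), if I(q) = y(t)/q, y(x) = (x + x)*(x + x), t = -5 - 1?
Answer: -9146/50153 ≈ -0.18236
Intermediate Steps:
t = -6
y(x) = 4*x² (y(x) = (2*x)*(2*x) = 4*x²)
I(q) = 144/q (I(q) = (4*(-6)²)/q = (4*36)/q = 144/q)
(-367 + 905)/(I(51) - 2953) = (-367 + 905)/(144/51 - 2953) = 538/(144*(1/51) - 2953) = 538/(48/17 - 2953) = 538/(-50153/17) = 538*(-17/50153) = -9146/50153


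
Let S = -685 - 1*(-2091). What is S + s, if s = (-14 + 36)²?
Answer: 1890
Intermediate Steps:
s = 484 (s = 22² = 484)
S = 1406 (S = -685 + 2091 = 1406)
S + s = 1406 + 484 = 1890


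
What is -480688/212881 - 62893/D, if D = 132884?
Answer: -77264468925/28288478804 ≈ -2.7313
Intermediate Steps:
-480688/212881 - 62893/D = -480688/212881 - 62893/132884 = -77264468925/28288478804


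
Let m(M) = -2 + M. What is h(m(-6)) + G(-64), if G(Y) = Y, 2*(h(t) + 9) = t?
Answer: -77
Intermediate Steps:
h(t) = -9 + t/2
h(m(-6)) + G(-64) = (-9 + (-2 - 6)/2) - 64 = (-9 + (½)*(-8)) - 64 = (-9 - 4) - 64 = -13 - 64 = -77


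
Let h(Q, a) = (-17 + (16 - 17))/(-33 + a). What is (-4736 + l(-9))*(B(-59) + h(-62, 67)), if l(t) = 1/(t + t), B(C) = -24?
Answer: 11849611/102 ≈ 1.1617e+5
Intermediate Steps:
h(Q, a) = -18/(-33 + a) (h(Q, a) = (-17 - 1)/(-33 + a) = -18/(-33 + a))
l(t) = 1/(2*t)
(-4736 + l(-9))*(B(-59) + h(-62, 67)) = (-4736 + (½)/(-9))*(-24 - 18/(-33 + 67)) = (-4736 + (½)*(-⅑))*(-24 - 18/34) = (-4736 - 1/18)*(-24 - 18*1/34) = -85249*(-24 - 9/17)/18 = -85249/18*(-417/17) = 11849611/102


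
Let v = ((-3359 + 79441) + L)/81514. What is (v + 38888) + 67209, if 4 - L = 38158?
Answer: 4324214393/40757 ≈ 1.0610e+5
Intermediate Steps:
L = -38154 (L = 4 - 1*38158 = 4 - 38158 = -38154)
v = 18964/40757 (v = ((-3359 + 79441) - 38154)/81514 = (76082 - 38154)*(1/81514) = 37928*(1/81514) = 18964/40757 ≈ 0.46529)
(v + 38888) + 67209 = (18964/40757 + 38888) + 67209 = 1584977180/40757 + 67209 = 4324214393/40757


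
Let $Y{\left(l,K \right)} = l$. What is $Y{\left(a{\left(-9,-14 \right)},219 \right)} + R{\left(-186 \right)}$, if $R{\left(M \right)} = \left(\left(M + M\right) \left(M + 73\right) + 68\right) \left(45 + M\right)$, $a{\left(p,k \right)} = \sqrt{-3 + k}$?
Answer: $-5936664 + i \sqrt{17} \approx -5.9367 \cdot 10^{6} + 4.1231 i$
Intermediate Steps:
$R{\left(M \right)} = \left(45 + M\right) \left(68 + 2 M \left(73 + M\right)\right)$ ($R{\left(M \right)} = \left(2 M \left(73 + M\right) + 68\right) \left(45 + M\right) = \left(68 + 2 M \left(73 + M\right)\right) \left(45 + M\right) = \left(45 + M\right) \left(68 + 2 M \left(73 + M\right)\right)$)
$Y{\left(a{\left(-9,-14 \right)},219 \right)} + R{\left(-186 \right)} = \sqrt{-3 - 14} + \left(3060 + 2 \left(-186\right)^{3} + 236 \left(-186\right)^{2} + 6638 \left(-186\right)\right) = \sqrt{-17} + \left(3060 + 2 \left(-6434856\right) + 236 \cdot 34596 - 1234668\right) = i \sqrt{17} + \left(3060 - 12869712 + 8164656 - 1234668\right) = i \sqrt{17} - 5936664 = -5936664 + i \sqrt{17}$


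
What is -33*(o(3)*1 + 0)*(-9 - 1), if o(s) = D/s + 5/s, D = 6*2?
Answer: 1870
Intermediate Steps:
D = 12
o(s) = 17/s (o(s) = 12/s + 5/s = 17/s)
-33*(o(3)*1 + 0)*(-9 - 1) = -33*((17/3)*1 + 0)*(-9 - 1) = -33*((17*(⅓))*1 + 0)*(-10) = -33*((17/3)*1 + 0)*(-10) = -33*(17/3 + 0)*(-10) = -187*(-10) = -33*(-170/3) = 1870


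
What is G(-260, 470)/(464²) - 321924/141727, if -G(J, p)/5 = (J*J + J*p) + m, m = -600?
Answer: -943509297/953539256 ≈ -0.98948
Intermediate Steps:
G(J, p) = 3000 - 5*J² - 5*J*p (G(J, p) = -5*((J*J + J*p) - 600) = -5*((J² + J*p) - 600) = -5*(-600 + J² + J*p) = 3000 - 5*J² - 5*J*p)
G(-260, 470)/(464²) - 321924/141727 = (3000 - 5*(-260)² - 5*(-260)*470)/(464²) - 321924/141727 = (3000 - 5*67600 + 611000)/215296 - 321924*1/141727 = (3000 - 338000 + 611000)*(1/215296) - 321924/141727 = 276000*(1/215296) - 321924/141727 = 8625/6728 - 321924/141727 = -943509297/953539256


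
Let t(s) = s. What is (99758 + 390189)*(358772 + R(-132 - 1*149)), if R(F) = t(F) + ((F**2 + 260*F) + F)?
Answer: 178395092117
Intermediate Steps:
R(F) = F**2 + 262*F (R(F) = F + ((F**2 + 260*F) + F) = F + (F**2 + 261*F) = F**2 + 262*F)
(99758 + 390189)*(358772 + R(-132 - 1*149)) = (99758 + 390189)*(358772 + (-132 - 1*149)*(262 + (-132 - 1*149))) = 489947*(358772 + (-132 - 149)*(262 + (-132 - 149))) = 489947*(358772 - 281*(262 - 281)) = 489947*(358772 - 281*(-19)) = 489947*(358772 + 5339) = 489947*364111 = 178395092117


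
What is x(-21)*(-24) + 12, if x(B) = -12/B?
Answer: -12/7 ≈ -1.7143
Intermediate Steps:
x(-21)*(-24) + 12 = -12/(-21)*(-24) + 12 = -12*(-1/21)*(-24) + 12 = (4/7)*(-24) + 12 = -96/7 + 12 = -12/7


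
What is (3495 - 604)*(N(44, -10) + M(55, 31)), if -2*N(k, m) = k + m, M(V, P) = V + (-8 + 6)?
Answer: 104076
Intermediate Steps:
M(V, P) = -2 + V (M(V, P) = V - 2 = -2 + V)
N(k, m) = -k/2 - m/2 (N(k, m) = -(k + m)/2 = -k/2 - m/2)
(3495 - 604)*(N(44, -10) + M(55, 31)) = (3495 - 604)*((-1/2*44 - 1/2*(-10)) + (-2 + 55)) = 2891*((-22 + 5) + 53) = 2891*(-17 + 53) = 2891*36 = 104076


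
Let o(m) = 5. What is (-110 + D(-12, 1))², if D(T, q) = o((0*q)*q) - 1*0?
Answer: 11025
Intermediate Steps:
D(T, q) = 5 (D(T, q) = 5 - 1*0 = 5 + 0 = 5)
(-110 + D(-12, 1))² = (-110 + 5)² = (-105)² = 11025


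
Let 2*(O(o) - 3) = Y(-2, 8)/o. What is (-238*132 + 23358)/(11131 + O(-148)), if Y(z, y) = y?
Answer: -99382/137319 ≈ -0.72373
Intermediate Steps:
O(o) = 3 + 4/o (O(o) = 3 + (8/o)/2 = 3 + 4/o)
(-238*132 + 23358)/(11131 + O(-148)) = (-238*132 + 23358)/(11131 + (3 + 4/(-148))) = (-31416 + 23358)/(11131 + (3 + 4*(-1/148))) = -8058/(11131 + (3 - 1/37)) = -8058/(11131 + 110/37) = -8058/411957/37 = -8058*37/411957 = -99382/137319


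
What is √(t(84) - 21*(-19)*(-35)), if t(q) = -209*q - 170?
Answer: I*√31691 ≈ 178.02*I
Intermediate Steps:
t(q) = -170 - 209*q
√(t(84) - 21*(-19)*(-35)) = √((-170 - 209*84) - 21*(-19)*(-35)) = √((-170 - 17556) + 399*(-35)) = √(-17726 - 13965) = √(-31691) = I*√31691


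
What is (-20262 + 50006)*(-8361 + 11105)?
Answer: 81617536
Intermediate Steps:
(-20262 + 50006)*(-8361 + 11105) = 29744*2744 = 81617536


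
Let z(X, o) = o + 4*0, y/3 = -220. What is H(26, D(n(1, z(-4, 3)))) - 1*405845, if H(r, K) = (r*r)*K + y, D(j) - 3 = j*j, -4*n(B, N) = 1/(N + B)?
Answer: -25886359/64 ≈ -4.0447e+5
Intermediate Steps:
y = -660 (y = 3*(-220) = -660)
z(X, o) = o (z(X, o) = o + 0 = o)
n(B, N) = -1/(4*(B + N)) (n(B, N) = -1/(4*(N + B)) = -1/(4*(B + N)))
D(j) = 3 + j**2 (D(j) = 3 + j*j = 3 + j**2)
H(r, K) = -660 + K*r**2 (H(r, K) = (r*r)*K - 660 = r**2*K - 660 = K*r**2 - 660 = -660 + K*r**2)
H(26, D(n(1, z(-4, 3)))) - 1*405845 = (-660 + (3 + (-1/(4*1 + 4*3))**2)*26**2) - 1*405845 = (-660 + (3 + (-1/(4 + 12))**2)*676) - 405845 = (-660 + (3 + (-1/16)**2)*676) - 405845 = (-660 + (3 + 1/256)*676) - 405845 = (-660 + (769/256)*676) - 405845 = (-660 + 129961/64) - 405845 = 87721/64 - 405845 = -25886359/64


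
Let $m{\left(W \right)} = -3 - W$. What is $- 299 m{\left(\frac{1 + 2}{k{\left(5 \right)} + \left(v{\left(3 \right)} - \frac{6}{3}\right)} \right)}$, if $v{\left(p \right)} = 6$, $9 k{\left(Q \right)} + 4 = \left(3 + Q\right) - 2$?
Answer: $\frac{42159}{38} \approx 1109.4$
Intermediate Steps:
$k{\left(Q \right)} = - \frac{1}{3} + \frac{Q}{9}$ ($k{\left(Q \right)} = - \frac{4}{9} + \frac{\left(3 + Q\right) - 2}{9} = - \frac{4}{9} + \frac{1 + Q}{9} = - \frac{4}{9} + \left(\frac{1}{9} + \frac{Q}{9}\right) = - \frac{1}{3} + \frac{Q}{9}$)
$- 299 m{\left(\frac{1 + 2}{k{\left(5 \right)} + \left(v{\left(3 \right)} - \frac{6}{3}\right)} \right)} = - 299 \left(-3 - \frac{1 + 2}{\left(- \frac{1}{3} + \frac{1}{9} \cdot 5\right) + \left(6 - \frac{6}{3}\right)}\right) = - 299 \left(-3 - \frac{3}{\left(- \frac{1}{3} + \frac{5}{9}\right) + \left(6 - 6 \cdot \frac{1}{3}\right)}\right) = - 299 \left(-3 - \frac{3}{\frac{2}{9} + \left(6 - 2\right)}\right) = - 299 \left(-3 - \frac{3}{\frac{2}{9} + 4}\right) = - 299 \left(-3 - \frac{3}{\frac{38}{9}}\right) = - 299 \left(-3 - 3 \cdot \frac{9}{38}\right) = - 299 \left(-3 - \frac{27}{38}\right) = \left(-299\right) \left(- \frac{141}{38}\right) = \frac{42159}{38}$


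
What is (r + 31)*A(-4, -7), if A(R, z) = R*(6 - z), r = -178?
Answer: 7644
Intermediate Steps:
(r + 31)*A(-4, -7) = (-178 + 31)*(-4*(6 - 1*(-7))) = -(-588)*(6 + 7) = -(-588)*13 = -147*(-52) = 7644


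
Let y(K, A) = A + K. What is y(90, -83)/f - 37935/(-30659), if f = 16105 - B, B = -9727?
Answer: 980151533/791983288 ≈ 1.2376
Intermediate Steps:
f = 25832 (f = 16105 - 1*(-9727) = 16105 + 9727 = 25832)
y(90, -83)/f - 37935/(-30659) = (-83 + 90)/25832 - 37935/(-30659) = 7*(1/25832) - 37935*(-1/30659) = 7/25832 + 37935/30659 = 980151533/791983288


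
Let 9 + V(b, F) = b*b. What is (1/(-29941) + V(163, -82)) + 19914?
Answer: 1391478033/29941 ≈ 46474.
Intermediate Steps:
V(b, F) = -9 + b**2 (V(b, F) = -9 + b*b = -9 + b**2)
(1/(-29941) + V(163, -82)) + 19914 = (1/(-29941) + (-9 + 163**2)) + 19914 = (-1/29941 + (-9 + 26569)) + 19914 = (-1/29941 + 26560) + 19914 = 795232959/29941 + 19914 = 1391478033/29941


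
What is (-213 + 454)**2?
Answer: 58081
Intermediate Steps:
(-213 + 454)**2 = 241**2 = 58081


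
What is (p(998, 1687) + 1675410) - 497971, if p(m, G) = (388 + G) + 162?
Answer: 1179676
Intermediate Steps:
p(m, G) = 550 + G
(p(998, 1687) + 1675410) - 497971 = ((550 + 1687) + 1675410) - 497971 = (2237 + 1675410) - 497971 = 1677647 - 497971 = 1179676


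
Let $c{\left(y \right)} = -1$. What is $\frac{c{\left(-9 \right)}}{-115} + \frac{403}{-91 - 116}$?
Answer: $- \frac{2006}{1035} \approx -1.9382$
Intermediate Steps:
$\frac{c{\left(-9 \right)}}{-115} + \frac{403}{-91 - 116} = - \frac{1}{-115} + \frac{403}{-91 - 116} = \left(-1\right) \left(- \frac{1}{115}\right) + \frac{403}{-207} = \frac{1}{115} + 403 \left(- \frac{1}{207}\right) = \frac{1}{115} - \frac{403}{207} = - \frac{2006}{1035}$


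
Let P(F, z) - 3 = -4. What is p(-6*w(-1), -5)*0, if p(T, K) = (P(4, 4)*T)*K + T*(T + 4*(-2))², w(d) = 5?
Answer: 0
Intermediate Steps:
P(F, z) = -1 (P(F, z) = 3 - 4 = -1)
p(T, K) = T*(-8 + T)² - K*T (p(T, K) = (-T)*K + T*(T + 4*(-2))² = -K*T + T*(T - 8)² = -K*T + T*(-8 + T)² = T*(-8 + T)² - K*T)
p(-6*w(-1), -5)*0 = ((-6*5)*((-8 - 6*5)² - 1*(-5)))*0 = -30*((-8 - 30)² + 5)*0 = -30*((-38)² + 5)*0 = -30*(1444 + 5)*0 = -30*1449*0 = -43470*0 = 0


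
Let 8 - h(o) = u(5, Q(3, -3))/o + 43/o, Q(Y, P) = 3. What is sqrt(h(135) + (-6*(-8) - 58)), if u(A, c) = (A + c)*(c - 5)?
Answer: I*sqrt(55)/5 ≈ 1.4832*I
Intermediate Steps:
u(A, c) = (-5 + c)*(A + c) (u(A, c) = (A + c)*(-5 + c) = (-5 + c)*(A + c))
h(o) = 8 - 27/o (h(o) = 8 - ((3**2 - 5*5 - 5*3 + 5*3)/o + 43/o) = 8 - ((9 - 25 - 15 + 15)/o + 43/o) = 8 - (-16/o + 43/o) = 8 - 27/o)
sqrt(h(135) + (-6*(-8) - 58)) = sqrt((8 - 27/135) + (-6*(-8) - 58)) = sqrt((8 - 27*1/135) + (48 - 58)) = sqrt((8 - 1/5) - 10) = sqrt(39/5 - 10) = sqrt(-11/5) = I*sqrt(55)/5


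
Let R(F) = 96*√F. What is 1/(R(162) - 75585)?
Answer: -25195/1903866411 - 96*√2/634622137 ≈ -1.3448e-5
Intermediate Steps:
1/(R(162) - 75585) = 1/(96*√162 - 75585) = 1/(96*(9*√2) - 75585) = 1/(864*√2 - 75585) = 1/(-75585 + 864*√2)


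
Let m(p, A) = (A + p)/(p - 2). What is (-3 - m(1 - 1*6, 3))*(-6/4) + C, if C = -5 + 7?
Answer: 97/14 ≈ 6.9286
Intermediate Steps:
C = 2
m(p, A) = (A + p)/(-2 + p)
(-3 - m(1 - 1*6, 3))*(-6/4) + C = (-3 - (3 + (1 - 1*6))/(-2 + (1 - 1*6)))*(-6/4) + 2 = (-3 - (3 + (1 - 6))/(-2 + (1 - 6)))*(-6*¼) + 2 = (-3 - (3 - 5)/(-2 - 5))*(-3/2) + 2 = (-3 - (-2)/(-7))*(-3/2) + 2 = (-3 - (-1)*(-2)/7)*(-3/2) + 2 = (-3 - 1*2/7)*(-3/2) + 2 = (-3 - 2/7)*(-3/2) + 2 = -23/7*(-3/2) + 2 = 69/14 + 2 = 97/14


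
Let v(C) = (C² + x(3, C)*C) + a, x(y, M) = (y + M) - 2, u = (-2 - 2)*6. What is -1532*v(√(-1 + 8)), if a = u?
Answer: 15320 - 1532*√7 ≈ 11267.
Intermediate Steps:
u = -24 (u = -4*6 = -24)
x(y, M) = -2 + M + y (x(y, M) = (M + y) - 2 = -2 + M + y)
a = -24
v(C) = -24 + C² + C*(1 + C) (v(C) = (C² + (-2 + C + 3)*C) - 24 = (C² + (1 + C)*C) - 24 = (C² + C*(1 + C)) - 24 = -24 + C² + C*(1 + C))
-1532*v(√(-1 + 8)) = -1532*(-24 + √(-1 + 8) + 2*(√(-1 + 8))²) = -1532*(-24 + √7 + 2*(√7)²) = -1532*(-24 + √7 + 2*7) = -1532*(-24 + √7 + 14) = -1532*(-10 + √7) = 15320 - 1532*√7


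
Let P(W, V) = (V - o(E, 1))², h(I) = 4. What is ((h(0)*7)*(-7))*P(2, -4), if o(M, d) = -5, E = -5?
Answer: -196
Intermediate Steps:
P(W, V) = (5 + V)² (P(W, V) = (V - 1*(-5))² = (V + 5)² = (5 + V)²)
((h(0)*7)*(-7))*P(2, -4) = ((4*7)*(-7))*(5 - 4)² = (28*(-7))*1² = -196*1 = -196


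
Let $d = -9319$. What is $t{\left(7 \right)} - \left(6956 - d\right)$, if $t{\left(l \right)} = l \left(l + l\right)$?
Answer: $-16177$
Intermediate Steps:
$t{\left(l \right)} = 2 l^{2}$ ($t{\left(l \right)} = l 2 l = 2 l^{2}$)
$t{\left(7 \right)} - \left(6956 - d\right) = 2 \cdot 7^{2} - \left(6956 - -9319\right) = 2 \cdot 49 - \left(6956 + 9319\right) = 98 - 16275 = -16177$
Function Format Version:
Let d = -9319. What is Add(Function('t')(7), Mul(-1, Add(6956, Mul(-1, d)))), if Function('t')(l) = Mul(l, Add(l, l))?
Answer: -16177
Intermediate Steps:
Function('t')(l) = Mul(2, Pow(l, 2)) (Function('t')(l) = Mul(l, Mul(2, l)) = Mul(2, Pow(l, 2)))
Add(Function('t')(7), Mul(-1, Add(6956, Mul(-1, d)))) = Add(Mul(2, Pow(7, 2)), Mul(-1, Add(6956, Mul(-1, -9319)))) = Add(Mul(2, 49), Mul(-1, Add(6956, 9319))) = Add(98, Mul(-1, 16275)) = Add(98, -16275) = -16177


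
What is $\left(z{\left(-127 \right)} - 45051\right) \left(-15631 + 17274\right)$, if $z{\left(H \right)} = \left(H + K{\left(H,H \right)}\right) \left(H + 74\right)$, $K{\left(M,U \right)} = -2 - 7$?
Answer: $-62176049$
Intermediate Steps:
$K{\left(M,U \right)} = -9$ ($K{\left(M,U \right)} = -2 - 7 = -9$)
$z{\left(H \right)} = \left(-9 + H\right) \left(74 + H\right)$ ($z{\left(H \right)} = \left(H - 9\right) \left(H + 74\right) = \left(-9 + H\right) \left(74 + H\right)$)
$\left(z{\left(-127 \right)} - 45051\right) \left(-15631 + 17274\right) = \left(\left(-666 + \left(-127\right)^{2} + 65 \left(-127\right)\right) - 45051\right) \left(-15631 + 17274\right) = \left(\left(-666 + 16129 - 8255\right) - 45051\right) 1643 = \left(7208 - 45051\right) 1643 = \left(-37843\right) 1643 = -62176049$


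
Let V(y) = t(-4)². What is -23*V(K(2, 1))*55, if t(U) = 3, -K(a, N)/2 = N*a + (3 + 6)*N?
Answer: -11385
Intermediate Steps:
K(a, N) = -18*N - 2*N*a (K(a, N) = -2*(N*a + (3 + 6)*N) = -2*(N*a + 9*N) = -2*(9*N + N*a) = -18*N - 2*N*a)
V(y) = 9 (V(y) = 3² = 9)
-23*V(K(2, 1))*55 = -23*9*55 = -207*55 = -11385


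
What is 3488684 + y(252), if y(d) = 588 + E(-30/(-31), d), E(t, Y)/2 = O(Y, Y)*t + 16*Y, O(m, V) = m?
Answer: 108432536/31 ≈ 3.4978e+6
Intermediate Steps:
E(t, Y) = 32*Y + 2*Y*t (E(t, Y) = 2*(Y*t + 16*Y) = 2*(16*Y + Y*t) = 32*Y + 2*Y*t)
y(d) = 588 + 1052*d/31 (y(d) = 588 + 2*d*(16 - 30/(-31)) = 588 + 2*d*(16 - 30*(-1/31)) = 588 + 2*d*(16 + 30/31) = 588 + 2*d*(526/31) = 588 + 1052*d/31)
3488684 + y(252) = 3488684 + (588 + (1052/31)*252) = 3488684 + (588 + 265104/31) = 3488684 + 283332/31 = 108432536/31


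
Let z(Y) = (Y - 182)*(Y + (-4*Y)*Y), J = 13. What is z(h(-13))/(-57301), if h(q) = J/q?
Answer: -915/57301 ≈ -0.015968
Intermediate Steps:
h(q) = 13/q
z(Y) = (-182 + Y)*(Y - 4*Y**2)
z(h(-13))/(-57301) = ((13/(-13))*(-182 - 4*1**2 + 729*(13/(-13))))/(-57301) = ((13*(-1/13))*(-182 - 4*1**2 + 729*(13*(-1/13))))*(-1/57301) = -(-182 - 4*(-1)**2 + 729*(-1))*(-1/57301) = -(-182 - 4*1 - 729)*(-1/57301) = -(-182 - 4 - 729)*(-1/57301) = -1*(-915)*(-1/57301) = 915*(-1/57301) = -915/57301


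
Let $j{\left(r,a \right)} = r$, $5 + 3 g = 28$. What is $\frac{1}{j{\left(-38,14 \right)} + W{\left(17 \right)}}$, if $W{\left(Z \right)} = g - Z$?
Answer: $- \frac{3}{142} \approx -0.021127$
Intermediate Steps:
$g = \frac{23}{3}$ ($g = - \frac{5}{3} + \frac{1}{3} \cdot 28 = - \frac{5}{3} + \frac{28}{3} = \frac{23}{3} \approx 7.6667$)
$W{\left(Z \right)} = \frac{23}{3} - Z$
$\frac{1}{j{\left(-38,14 \right)} + W{\left(17 \right)}} = \frac{1}{-38 + \left(\frac{23}{3} - 17\right)} = \frac{1}{-38 - \frac{28}{3}} = \frac{1}{- \frac{142}{3}} = - \frac{3}{142}$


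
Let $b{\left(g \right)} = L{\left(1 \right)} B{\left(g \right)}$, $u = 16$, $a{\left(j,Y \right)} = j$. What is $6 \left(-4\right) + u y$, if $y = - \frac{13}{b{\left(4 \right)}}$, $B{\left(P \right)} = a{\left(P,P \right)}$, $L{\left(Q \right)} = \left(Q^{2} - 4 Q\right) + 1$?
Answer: $2$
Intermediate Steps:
$L{\left(Q \right)} = 1 + Q^{2} - 4 Q$
$B{\left(P \right)} = P$
$b{\left(g \right)} = - 2 g$ ($b{\left(g \right)} = \left(1 + 1^{2} - 4\right) g = \left(1 + 1 - 4\right) g = - 2 g$)
$y = \frac{13}{8}$ ($y = - \frac{13}{\left(-2\right) 4} = - \frac{13}{-8} = \left(-13\right) \left(- \frac{1}{8}\right) = \frac{13}{8} \approx 1.625$)
$6 \left(-4\right) + u y = 6 \left(-4\right) + 16 \cdot \frac{13}{8} = -24 + 26 = 2$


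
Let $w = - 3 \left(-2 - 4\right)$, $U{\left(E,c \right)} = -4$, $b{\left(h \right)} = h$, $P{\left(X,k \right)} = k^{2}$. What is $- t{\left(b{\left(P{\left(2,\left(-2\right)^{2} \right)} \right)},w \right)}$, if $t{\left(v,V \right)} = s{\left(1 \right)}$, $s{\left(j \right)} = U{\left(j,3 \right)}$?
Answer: $4$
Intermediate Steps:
$w = 18$ ($w = \left(-3\right) \left(-6\right) = 18$)
$s{\left(j \right)} = -4$
$t{\left(v,V \right)} = -4$
$- t{\left(b{\left(P{\left(2,\left(-2\right)^{2} \right)} \right)},w \right)} = \left(-1\right) \left(-4\right) = 4$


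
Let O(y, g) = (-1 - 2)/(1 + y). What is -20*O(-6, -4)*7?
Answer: -84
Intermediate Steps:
O(y, g) = -3/(1 + y)
-20*O(-6, -4)*7 = -(-60)/(1 - 6)*7 = -(-60)/(-5)*7 = -(-60)*(-1)/5*7 = -20*⅗*7 = -12*7 = -84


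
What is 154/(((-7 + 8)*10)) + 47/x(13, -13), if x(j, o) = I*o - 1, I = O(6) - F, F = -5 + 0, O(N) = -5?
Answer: -158/5 ≈ -31.600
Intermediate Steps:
F = -5
I = 0 (I = -5 - 1*(-5) = -5 + 5 = 0)
x(j, o) = -1 (x(j, o) = 0*o - 1 = 0 - 1 = -1)
154/(((-7 + 8)*10)) + 47/x(13, -13) = 154/(((-7 + 8)*10)) + 47/(-1) = 154/((1*10)) + 47*(-1) = 154/10 - 47 = 154*(⅒) - 47 = 77/5 - 47 = -158/5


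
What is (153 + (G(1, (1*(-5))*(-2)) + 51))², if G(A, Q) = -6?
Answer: 39204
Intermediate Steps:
(153 + (G(1, (1*(-5))*(-2)) + 51))² = (153 + (-6 + 51))² = (153 + 45)² = 198² = 39204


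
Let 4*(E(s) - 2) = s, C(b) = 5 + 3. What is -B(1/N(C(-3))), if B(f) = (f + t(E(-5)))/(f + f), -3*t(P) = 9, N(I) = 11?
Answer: 16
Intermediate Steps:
C(b) = 8
E(s) = 2 + s/4
t(P) = -3 (t(P) = -1/3*9 = -3)
B(f) = (-3 + f)/(2*f) (B(f) = (f - 3)/(f + f) = (-3 + f)/((2*f)) = (-3 + f)*(1/(2*f)) = (-3 + f)/(2*f))
-B(1/N(C(-3))) = -(-3 + 1/11)/(2*(1/11)) = -(-3 + 1/11)/(2*1/11) = -11*(-32)/(2*11) = -1*(-16) = 16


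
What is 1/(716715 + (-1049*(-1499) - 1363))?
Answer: 1/2287803 ≈ 4.3710e-7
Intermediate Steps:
1/(716715 + (-1049*(-1499) - 1363)) = 1/(716715 + (1572451 - 1363)) = 1/(716715 + 1571088) = 1/2287803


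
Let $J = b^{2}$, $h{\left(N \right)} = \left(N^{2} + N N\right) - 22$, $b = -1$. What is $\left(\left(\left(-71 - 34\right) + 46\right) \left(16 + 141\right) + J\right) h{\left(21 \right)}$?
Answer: $-7965320$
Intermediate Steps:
$h{\left(N \right)} = -22 + 2 N^{2}$ ($h{\left(N \right)} = \left(N^{2} + N^{2}\right) - 22 = 2 N^{2} - 22 = -22 + 2 N^{2}$)
$J = 1$ ($J = \left(-1\right)^{2} = 1$)
$\left(\left(\left(-71 - 34\right) + 46\right) \left(16 + 141\right) + J\right) h{\left(21 \right)} = \left(\left(\left(-71 - 34\right) + 46\right) \left(16 + 141\right) + 1\right) \left(-22 + 2 \cdot 21^{2}\right) = \left(\left(-105 + 46\right) 157 + 1\right) \left(-22 + 2 \cdot 441\right) = \left(\left(-59\right) 157 + 1\right) \left(-22 + 882\right) = \left(-9263 + 1\right) 860 = \left(-9262\right) 860 = -7965320$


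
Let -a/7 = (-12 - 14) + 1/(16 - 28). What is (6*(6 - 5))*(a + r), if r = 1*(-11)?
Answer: 2059/2 ≈ 1029.5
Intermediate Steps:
r = -11
a = 2191/12 (a = -7*((-12 - 14) + 1/(16 - 28)) = -7*(-26 + 1/(-12)) = -7*(-26 - 1/12) = -7*(-313/12) = 2191/12 ≈ 182.58)
(6*(6 - 5))*(a + r) = (6*(6 - 5))*(2191/12 - 11) = (6*1)*(2059/12) = 6*(2059/12) = 2059/2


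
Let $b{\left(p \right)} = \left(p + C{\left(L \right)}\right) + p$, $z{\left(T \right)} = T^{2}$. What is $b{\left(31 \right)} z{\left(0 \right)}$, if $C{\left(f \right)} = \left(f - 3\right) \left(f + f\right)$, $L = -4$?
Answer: $0$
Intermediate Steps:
$C{\left(f \right)} = 2 f \left(-3 + f\right)$ ($C{\left(f \right)} = \left(-3 + f\right) 2 f = 2 f \left(-3 + f\right)$)
$b{\left(p \right)} = 56 + 2 p$ ($b{\left(p \right)} = \left(p + 2 \left(-4\right) \left(-3 - 4\right)\right) + p = \left(p + 2 \left(-4\right) \left(-7\right)\right) + p = \left(p + 56\right) + p = \left(56 + p\right) + p = 56 + 2 p$)
$b{\left(31 \right)} z{\left(0 \right)} = \left(56 + 2 \cdot 31\right) 0^{2} = \left(56 + 62\right) 0 = 118 \cdot 0 = 0$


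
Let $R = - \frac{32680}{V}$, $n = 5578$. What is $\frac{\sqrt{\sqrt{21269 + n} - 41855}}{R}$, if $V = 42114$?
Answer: $- \frac{21057 i \sqrt{41855 - 3 \sqrt{2983}}}{16340} \approx - 263.13 i$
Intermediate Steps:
$R = - \frac{16340}{21057}$ ($R = - \frac{32680}{42114} = \left(-32680\right) \frac{1}{42114} = - \frac{16340}{21057} \approx -0.77599$)
$\frac{\sqrt{\sqrt{21269 + n} - 41855}}{R} = \frac{\sqrt{\sqrt{21269 + 5578} - 41855}}{- \frac{16340}{21057}} = \sqrt{\sqrt{26847} - 41855} \left(- \frac{21057}{16340}\right) = \sqrt{3 \sqrt{2983} - 41855} \left(- \frac{21057}{16340}\right) = \sqrt{-41855 + 3 \sqrt{2983}} \left(- \frac{21057}{16340}\right) = - \frac{21057 \sqrt{-41855 + 3 \sqrt{2983}}}{16340}$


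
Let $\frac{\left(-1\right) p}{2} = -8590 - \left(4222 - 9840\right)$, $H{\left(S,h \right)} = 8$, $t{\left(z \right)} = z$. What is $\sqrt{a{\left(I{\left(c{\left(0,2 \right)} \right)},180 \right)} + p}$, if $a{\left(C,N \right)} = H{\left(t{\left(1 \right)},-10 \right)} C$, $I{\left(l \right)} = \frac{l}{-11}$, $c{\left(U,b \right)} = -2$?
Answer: $\frac{10 \sqrt{7194}}{11} \approx 77.107$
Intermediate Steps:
$I{\left(l \right)} = - \frac{l}{11}$ ($I{\left(l \right)} = l \left(- \frac{1}{11}\right) = - \frac{l}{11}$)
$a{\left(C,N \right)} = 8 C$
$p = 5944$ ($p = - 2 \left(-8590 - \left(4222 - 9840\right)\right) = - 2 \left(-8590 - -5618\right) = - 2 \left(-8590 + 5618\right) = \left(-2\right) \left(-2972\right) = 5944$)
$\sqrt{a{\left(I{\left(c{\left(0,2 \right)} \right)},180 \right)} + p} = \sqrt{8 \left(\left(- \frac{1}{11}\right) \left(-2\right)\right) + 5944} = \sqrt{8 \cdot \frac{2}{11} + 5944} = \sqrt{\frac{16}{11} + 5944} = \sqrt{\frac{65400}{11}} = \frac{10 \sqrt{7194}}{11}$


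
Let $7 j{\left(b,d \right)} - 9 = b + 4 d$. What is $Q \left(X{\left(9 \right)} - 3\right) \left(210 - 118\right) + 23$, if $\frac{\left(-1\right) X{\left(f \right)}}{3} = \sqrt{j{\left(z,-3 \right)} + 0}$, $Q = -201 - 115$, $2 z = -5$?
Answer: $87239 + \frac{43608 i \sqrt{154}}{7} \approx 87239.0 + 77309.0 i$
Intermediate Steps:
$z = - \frac{5}{2}$ ($z = \frac{1}{2} \left(-5\right) = - \frac{5}{2} \approx -2.5$)
$Q = -316$ ($Q = -201 - 115 = -316$)
$j{\left(b,d \right)} = \frac{9}{7} + \frac{b}{7} + \frac{4 d}{7}$ ($j{\left(b,d \right)} = \frac{9}{7} + \frac{b + 4 d}{7} = \frac{9}{7} + \left(\frac{b}{7} + \frac{4 d}{7}\right) = \frac{9}{7} + \frac{b}{7} + \frac{4 d}{7}$)
$X{\left(f \right)} = - \frac{3 i \sqrt{154}}{14}$ ($X{\left(f \right)} = - 3 \sqrt{\left(\frac{9}{7} + \frac{1}{7} \left(- \frac{5}{2}\right) + \frac{4}{7} \left(-3\right)\right) + 0} = - 3 \sqrt{\left(\frac{9}{7} - \frac{5}{14} - \frac{12}{7}\right) + 0} = - 3 \sqrt{- \frac{11}{14} + 0} = - 3 \sqrt{- \frac{11}{14}} = - 3 \frac{i \sqrt{154}}{14} = - \frac{3 i \sqrt{154}}{14}$)
$Q \left(X{\left(9 \right)} - 3\right) \left(210 - 118\right) + 23 = - 316 \left(- \frac{3 i \sqrt{154}}{14} - 3\right) \left(210 - 118\right) + 23 = - 316 \left(-3 - \frac{3 i \sqrt{154}}{14}\right) 92 + 23 = - 316 \left(-276 - \frac{138 i \sqrt{154}}{7}\right) + 23 = \left(87216 + \frac{43608 i \sqrt{154}}{7}\right) + 23 = 87239 + \frac{43608 i \sqrt{154}}{7}$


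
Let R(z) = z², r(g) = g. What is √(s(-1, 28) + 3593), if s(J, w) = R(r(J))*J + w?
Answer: 2*√905 ≈ 60.166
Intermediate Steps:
s(J, w) = w + J³ (s(J, w) = J²*J + w = J³ + w = w + J³)
√(s(-1, 28) + 3593) = √((28 + (-1)³) + 3593) = √((28 - 1) + 3593) = √(27 + 3593) = √3620 = 2*√905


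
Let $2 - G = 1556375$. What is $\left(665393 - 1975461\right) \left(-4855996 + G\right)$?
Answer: $8400639431092$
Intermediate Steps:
$G = -1556373$ ($G = 2 - 1556375 = -1556373$)
$\left(665393 - 1975461\right) \left(-4855996 + G\right) = \left(665393 - 1975461\right) \left(-4855996 - 1556373\right) = \left(-1310068\right) \left(-6412369\right) = 8400639431092$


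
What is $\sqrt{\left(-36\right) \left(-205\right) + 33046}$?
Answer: $\sqrt{40426} \approx 201.06$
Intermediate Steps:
$\sqrt{\left(-36\right) \left(-205\right) + 33046} = \sqrt{7380 + 33046} = \sqrt{40426}$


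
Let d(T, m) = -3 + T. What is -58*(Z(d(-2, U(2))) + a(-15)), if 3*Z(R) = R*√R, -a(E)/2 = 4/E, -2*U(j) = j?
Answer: -464/15 + 290*I*√5/3 ≈ -30.933 + 216.15*I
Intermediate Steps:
U(j) = -j/2
a(E) = -8/E
Z(R) = R^(3/2)/3 (Z(R) = (R*√R)/3 = R^(3/2)/3)
-58*(Z(d(-2, U(2))) + a(-15)) = -58*((-3 - 2)^(3/2)/3 - 8/(-15)) = -58*((-5)^(3/2)/3 - 8*(-1/15)) = -58*((-5*I*√5)/3 + 8/15) = -58*(-5*I*√5/3 + 8/15) = -58*(8/15 - 5*I*√5/3) = -464/15 + 290*I*√5/3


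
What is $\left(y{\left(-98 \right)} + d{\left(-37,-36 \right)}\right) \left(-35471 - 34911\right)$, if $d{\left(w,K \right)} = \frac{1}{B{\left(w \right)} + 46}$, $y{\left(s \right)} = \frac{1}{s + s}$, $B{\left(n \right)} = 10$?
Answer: $- \frac{175955}{196} \approx -897.73$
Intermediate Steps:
$y{\left(s \right)} = \frac{1}{2 s}$
$d{\left(w,K \right)} = \frac{1}{56}$ ($d{\left(w,K \right)} = \frac{1}{10 + 46} = \frac{1}{56}$)
$\left(y{\left(-98 \right)} + d{\left(-37,-36 \right)}\right) \left(-35471 - 34911\right) = \left(\frac{1}{2 \left(-98\right)} + \frac{1}{56}\right) \left(-35471 - 34911\right) = \left(\frac{1}{2} \left(- \frac{1}{98}\right) + \frac{1}{56}\right) \left(-70382\right) = \left(- \frac{1}{196} + \frac{1}{56}\right) \left(-70382\right) = \frac{5}{392} \left(-70382\right) = - \frac{175955}{196}$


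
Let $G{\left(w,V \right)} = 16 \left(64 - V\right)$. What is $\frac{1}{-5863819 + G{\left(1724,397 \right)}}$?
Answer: $- \frac{1}{5869147} \approx -1.7038 \cdot 10^{-7}$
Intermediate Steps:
$G{\left(w,V \right)} = 1024 - 16 V$
$\frac{1}{-5863819 + G{\left(1724,397 \right)}} = \frac{1}{-5863819 + \left(1024 - 6352\right)} = \frac{1}{-5863819 - 5328} = \frac{1}{-5869147} = - \frac{1}{5869147}$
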